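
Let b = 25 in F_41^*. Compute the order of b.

10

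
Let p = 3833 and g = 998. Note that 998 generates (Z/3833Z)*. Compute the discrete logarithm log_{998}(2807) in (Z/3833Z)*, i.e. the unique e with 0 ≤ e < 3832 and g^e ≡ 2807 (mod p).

Baby-step giant-step with m = ceil(sqrt(3832)) = 62.
Baby table (998^j mod 3833 for j=0..61):
  0:1  1:998  2:3257  3:102  4:2138  5:2576  6:2738  7:3428
  8:2108  9:3300  10:853  11:368  12:3129  13:2680  14:3039  15:1019
  16:1217  17:3338  18:447  19:1478  20:3172  21:3431  22:1269  23:1572
  24:1159  25:2949  26:3191  27:3228  28:1824  29:3510  30:3451  31:2064
  32:1551  33:3199  34:3546  35:1049  36:493  37:1390  38:3507  39:457
  40:3792  41:1245  42:618  43:3484  44:501  45:1708  46:2732  47:1273
  48:1731  49:2688  50:3357  51:244  52:2033  53:1277  54:1890  55:384
  56:3765  57:1130  58:838  59:730  60:270  61:1150
Giant step factor: 998^(-62) ≡ 169 (mod 3833).
Scan 2807·169^i mod 3833 for i = 0, 1, …:
  i=0: 2807   i=1: 2924   i=2: 3532   i=3: 2793
  i=4: 558   i=5: 2310   i=6: 3257
Match at i=6, j=2: e = 6·62 + 2 = 374.

374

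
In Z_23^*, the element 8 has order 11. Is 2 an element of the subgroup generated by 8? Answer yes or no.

yes

2 ∈ ⟨8⟩ iff 2^11 ≡ 1 (mod 23), since |⟨8⟩| = 11.
2^11 mod 23 = 1.
Since 1 = 1, 2 lies in the subgroup.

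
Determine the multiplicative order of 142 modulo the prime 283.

94

The order of 142 must divide p − 1 = 282 = 2 · 3 · 47.
Divisors: 1, 2, 3, 6, 47, 94, 141, 282.
Check each in increasing order: 142^1 ≡ 142;  142^2 ≡ 71;  142^3 ≡ 177;  142^6 ≡ 199;  142^47 ≡ 282;  142^94 ≡ 1.
Smallest exponent giving 1 is 94.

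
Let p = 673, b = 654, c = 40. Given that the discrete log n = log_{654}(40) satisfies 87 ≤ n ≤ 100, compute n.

89

Compute 654^87 mod 673 = 345, then multiply by 654 repeatedly:
  654^87=345  654^88=175  654^89=40
Found 40 at exponent 89.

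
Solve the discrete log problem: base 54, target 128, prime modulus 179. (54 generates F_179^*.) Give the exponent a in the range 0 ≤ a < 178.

Baby-step giant-step with m = ceil(sqrt(178)) = 14.
Baby table (54^j mod 179 for j=0..13):
  0:1  1:54  2:52  3:123  4:19  5:131  6:93  7:10
  8:3  9:162  10:156  11:11  12:57  13:35
Giant step factor: 54^(-14) ≡ 145 (mod 179).
Scan 128·145^i mod 179 for i = 0, 1, …:
  i=0: 128   i=1: 123
Match at i=1, j=3: a = 1·14 + 3 = 17.

17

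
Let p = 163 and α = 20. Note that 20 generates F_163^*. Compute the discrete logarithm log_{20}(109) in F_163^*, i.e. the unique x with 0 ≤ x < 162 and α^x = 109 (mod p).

Baby-step giant-step with m = ceil(sqrt(162)) = 13.
Baby table (20^j mod 163 for j=0..12):
  0:1  1:20  2:74  3:13  4:97  5:147  6:6  7:120
  8:118  9:78  10:93  11:67  12:36
Giant step factor: 20^(-13) ≡ 12 (mod 163).
Scan 109·12^i mod 163 for i = 0, 1, …:
  i=0: 109   i=1: 4   i=2: 48   i=3: 87
  i=4: 66   i=5: 140   i=6: 50   i=7: 111
  i=8: 28   i=9: 10   i=10: 120
Match at i=10, j=7: x = 10·13 + 7 = 137.

137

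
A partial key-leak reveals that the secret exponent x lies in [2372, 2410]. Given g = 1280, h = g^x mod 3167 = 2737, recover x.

Compute 1280^2372 mod 3167 = 174, then multiply by 1280 repeatedly:
  1280^2372=174  1280^2373=1030  1280^2374=928  1280^2375=215  1280^2376=2838
  1280^2377=91  1280^2378=2468  1280^2379=1541  1280^2380=2606  1280^2381=829
  1280^2382=175  1280^2383=2310  1280^2384=1989  1280^2385=2819  1280^2386=1107
  1280^2387=1311  1280^2388=2737
Found 2737 at exponent 2388.

2388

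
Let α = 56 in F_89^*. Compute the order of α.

88

The order of 56 must divide p − 1 = 88 = 2^3 · 11.
Divisors: 1, 2, 4, 8, 11, 22, 44, 88.
Check each in increasing order: 56^1 ≡ 56;  56^2 ≡ 21;  56^4 ≡ 85;  56^8 ≡ 16;  56^11 ≡ 37;  56^22 ≡ 34;  56^44 ≡ 88;  56^88 ≡ 1.
Smallest exponent giving 1 is 88.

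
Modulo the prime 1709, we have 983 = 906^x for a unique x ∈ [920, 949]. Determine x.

930

Compute 906^920 mod 1709 = 510, then multiply by 906 repeatedly:
  906^920=510  906^921=630  906^922=1683  906^923=370  906^924=256
  906^925=1221  906^926=503  906^927=1124  906^928=1489  906^929=633
  906^930=983
Found 983 at exponent 930.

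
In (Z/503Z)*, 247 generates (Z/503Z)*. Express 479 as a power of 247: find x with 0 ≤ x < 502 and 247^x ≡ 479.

299

Baby-step giant-step with m = ceil(sqrt(502)) = 23.
Baby table (247^j mod 503 for j=0..22):
  0:1  1:247  2:146  3:349  4:190  5:151  6:75  7:417
  8:387  9:19  10:166  11:259  12:92  13:89  14:354  15:419
  16:378  17:311  18:361  19:136  20:394  21:239  22:182
Giant step factor: 247^(-23) ≡ 425 (mod 503).
Scan 479·425^i mod 503 for i = 0, 1, …:
  i=0: 479   i=1: 363   i=2: 357   i=3: 322
  i=4: 34   i=5: 366   i=6: 123   i=7: 466
  i=8: 371   i=9: 236   i=10: 203   i=11: 262
  i=12: 187   i=13: 1
Match at i=13, j=0: x = 13·23 + 0 = 299.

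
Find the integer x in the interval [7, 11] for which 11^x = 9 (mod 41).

10

Compute 11^7 mod 41 = 35, then multiply by 11 repeatedly:
  11^7=35  11^8=16  11^9=12  11^10=9
Found 9 at exponent 10.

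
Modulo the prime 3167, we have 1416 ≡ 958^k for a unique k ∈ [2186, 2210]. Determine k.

2206

Compute 958^2186 mod 3167 = 1006, then multiply by 958 repeatedly:
  958^2186=1006  958^2187=980  958^2188=1408  958^2189=2889  958^2190=2871
  958^2191=1462  958^2192=782  958^2193=1744  958^2194=1743  958^2195=785
  958^2196=1451  958^2197=2912  958^2198=2736  958^2199=1979  958^2200=2016
  958^2201=2625  958^2202=152  958^2203=3101  958^2204=112  958^2205=2785
  958^2206=1416
Found 1416 at exponent 2206.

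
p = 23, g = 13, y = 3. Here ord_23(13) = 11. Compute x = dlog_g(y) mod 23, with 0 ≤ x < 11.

9

Successive powers of 13 modulo 23:
  13^0=1  13^1=13  13^2=8  13^3=12  13^4=18  13^5=4
  13^6=6  13^7=9  13^8=2  13^9=3
So 13^9 ≡ 3 (mod 23), giving x = 9.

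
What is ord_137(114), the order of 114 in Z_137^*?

136

The order of 114 must divide p − 1 = 136 = 2^3 · 17.
Divisors: 1, 2, 4, 8, 17, 34, 68, 136.
Check each in increasing order: 114^1 ≡ 114;  114^2 ≡ 118;  114^4 ≡ 87;  114^8 ≡ 34;  114^17 ≡ 127;  114^34 ≡ 100;  114^68 ≡ 136;  114^136 ≡ 1.
Smallest exponent giving 1 is 136.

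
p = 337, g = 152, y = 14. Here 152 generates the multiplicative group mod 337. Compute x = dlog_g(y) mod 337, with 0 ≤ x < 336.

22

Successive powers of 152 modulo 337:
  152^0=1  152^1=152  152^2=188  152^3=268  152^4=296  152^5=171
  152^6=43  152^7=133  152^8=333  152^9=66  152^10=259  152^11=276
  152^12=164  152^13=327  152^14=165  152^15=142  152^16=16  152^17=73
  152^18=312  152^19=244  152^20=18  152^21=40  152^22=14
So 152^22 ≡ 14 (mod 337), giving x = 22.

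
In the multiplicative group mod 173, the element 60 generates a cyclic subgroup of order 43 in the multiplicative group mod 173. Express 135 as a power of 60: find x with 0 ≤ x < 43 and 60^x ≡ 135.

22

Successive powers of 60 modulo 173:
  60^0=1  60^1=60  60^2=140  60^3=96  60^4=51  60^5=119
  60^6=47  60^7=52  60^8=6  60^9=14  60^10=148  60^11=57
  60^12=133  60^13=22  60^14=109  60^15=139  60^16=36  60^17=84
  60^18=23  60^19=169  60^20=106  60^21=132  60^22=135
So 60^22 ≡ 135 (mod 173), giving x = 22.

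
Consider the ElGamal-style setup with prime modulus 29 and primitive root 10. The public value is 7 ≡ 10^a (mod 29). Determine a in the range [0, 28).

20

Successive powers of 10 modulo 29:
  10^0=1  10^1=10  10^2=13  10^3=14  10^4=24  10^5=8
  10^6=22  10^7=17  10^8=25  10^9=18  10^10=6  10^11=2
  10^12=20  10^13=26  10^14=28  10^15=19  10^16=16  10^17=15
  10^18=5  10^19=21  10^20=7
So 10^20 ≡ 7 (mod 29), giving a = 20.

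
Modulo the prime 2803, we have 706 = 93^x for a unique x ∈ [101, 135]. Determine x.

123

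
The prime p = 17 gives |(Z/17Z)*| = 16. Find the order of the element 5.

The order of 5 must divide p − 1 = 16 = 2^4.
Divisors: 1, 2, 4, 8, 16.
Check each in increasing order: 5^1 ≡ 5;  5^2 ≡ 8;  5^4 ≡ 13;  5^8 ≡ 16;  5^16 ≡ 1.
Smallest exponent giving 1 is 16.

16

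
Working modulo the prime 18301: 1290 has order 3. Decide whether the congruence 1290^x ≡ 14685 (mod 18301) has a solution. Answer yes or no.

no

⟨1290⟩ has order 3; its elements mod 18301 are {1, 1290, 17010}.
14685 is not in this set.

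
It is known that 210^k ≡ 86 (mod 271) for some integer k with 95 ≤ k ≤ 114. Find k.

Compute 210^95 mod 271 = 266, then multiply by 210 repeatedly:
  210^95=266  210^96=34  210^97=94  210^98=228  210^99=184
  210^100=158  210^101=118  210^102=119  210^103=58  210^104=256
  210^105=102  210^106=11  210^107=142  210^108=10  210^109=203
  210^110=83  210^111=86
Found 86 at exponent 111.

111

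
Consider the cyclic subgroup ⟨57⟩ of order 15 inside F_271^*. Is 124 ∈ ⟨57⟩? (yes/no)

no

⟨57⟩ has order 15; its elements mod 271 are {1, 9, 10, 28, 57, 81, 87, 90, 100, 187, 241, 242, 244, 252, 268}.
124 is not in this set.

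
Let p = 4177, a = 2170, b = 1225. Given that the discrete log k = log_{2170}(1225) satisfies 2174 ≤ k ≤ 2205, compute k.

Compute 2170^2174 mod 4177 = 100, then multiply by 2170 repeatedly:
  2170^2174=100  2170^2175=3973  2170^2176=82  2170^2177=2506  2170^2178=3743
  2170^2179=2222  2170^2180=1482  2170^2181=3827  2170^2182=714  2170^2183=3890
  2170^2184=3760  2170^2185=1519  2170^2186=577  2170^2187=3167  2170^2188=1225
Found 1225 at exponent 2188.

2188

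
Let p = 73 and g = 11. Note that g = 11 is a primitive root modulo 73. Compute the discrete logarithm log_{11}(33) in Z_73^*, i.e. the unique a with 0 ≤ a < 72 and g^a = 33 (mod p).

43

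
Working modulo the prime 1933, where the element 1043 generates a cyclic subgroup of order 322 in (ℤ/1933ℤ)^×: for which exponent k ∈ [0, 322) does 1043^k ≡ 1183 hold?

237

Baby-step giant-step with m = ceil(sqrt(322)) = 18.
Baby table (1043^j mod 1933 for j=0..17):
  0:1  1:1043  2:1503  3:1899  4:1265  5:1089  6:1156  7:1449
  8:1634  9:1289  10:992  11:501  12:633  13:1066  14:363  15:1674
  16:483  17:1189
Giant step factor: 1043^(-18) ≡ 9 (mod 1933).
Scan 1183·9^i mod 1933 for i = 0, 1, …:
  i=0: 1183   i=1: 982   i=2: 1106   i=3: 289
  i=4: 668   i=5: 213   i=6: 1917   i=7: 1789
  i=8: 637   i=9: 1867   i=10: 1339   i=11: 453
  i=12: 211   i=13: 1899
Match at i=13, j=3: k = 13·18 + 3 = 237.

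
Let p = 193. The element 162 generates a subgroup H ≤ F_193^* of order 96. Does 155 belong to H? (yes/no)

155 ∈ ⟨162⟩ iff 155^96 ≡ 1 (mod 193), since |⟨162⟩| = 96.
155^96 mod 193 = 192.
Since 192 ≠ 1, 155 does not lie in the subgroup.

no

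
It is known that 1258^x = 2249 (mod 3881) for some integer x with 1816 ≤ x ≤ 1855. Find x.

Compute 1258^1816 mod 3881 = 1207, then multiply by 1258 repeatedly:
  1258^1816=1207  1258^1817=935  1258^1818=287  1258^1819=113  1258^1820=2438
  1258^1821=1014  1258^1822=2644  1258^1823=135  1258^1824=2947  1258^1825=971
  1258^1826=2884  1258^1827=3218  1258^1828=361  1258^1829=61  1258^1830=2999
  1258^1831=410  1258^1832=3488  1258^1833=2374  1258^1834=2003  1258^1835=1005
  1258^1836=2965  1258^1837=329  1258^1838=2496  1258^1839=239  1258^1840=1825
  1258^1841=2179  1258^1842=1196  1258^1843=2621  1258^1844=2249
Found 2249 at exponent 1844.

1844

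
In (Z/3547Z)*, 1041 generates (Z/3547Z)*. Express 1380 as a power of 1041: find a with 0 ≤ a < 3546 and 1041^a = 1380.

1884

Baby-step giant-step with m = ceil(sqrt(3546)) = 60.
Baby table (1041^j mod 3547 for j=0..59):
  0:1  1:1041  2:1846  3:2759  4:2596  5:3169  6:219  7:971
  8:3463  9:1231  10:1004  11:2346  12:1850  13:3376  14:2886  15:17
  16:3509  17:3006  18:792  19:1568  20:668  21:176  22:2319  23:2119
  24:3192  25:2880  26:865  27:3074  28:640  29:2951  30:289  31:2901
  32:1444  33:2823  34:1827  35:715  36:2992  37:406  38:553  39:1059
  40:2849  41:517  42:2600  43:239  44:509  45:1366  46:3206  47:3266
  48:1880  49:2683  50:1514  51:1206  52:3355  53:2307  54:268  55:2322
  56:1695  57:1636  58:516  59:1559
Giant step factor: 1041^(-60) ≡ 1896 (mod 3547).
Scan 1380·1896^i mod 3547 for i = 0, 1, …:
  i=0: 1380   i=1: 2341   i=2: 1239   i=3: 1030
  i=4: 2030   i=5: 385   i=6: 2825   i=7: 230
  i=8: 3346   i=9: 1980     …   i=30: 2965
  i=31: 3192
Match at i=31, j=24: a = 31·60 + 24 = 1884.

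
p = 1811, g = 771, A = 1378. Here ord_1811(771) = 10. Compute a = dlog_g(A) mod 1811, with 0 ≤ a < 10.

Successive powers of 771 modulo 1811:
  771^0=1  771^1=771  771^2=433  771^3=619  771^4=956  771^5=1810
  771^6=1040  771^7=1378
So 771^7 ≡ 1378 (mod 1811), giving a = 7.

7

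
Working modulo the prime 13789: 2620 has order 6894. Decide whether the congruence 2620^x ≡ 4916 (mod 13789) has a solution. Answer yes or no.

4916 ∈ ⟨2620⟩ iff 4916^6894 ≡ 1 (mod 13789), since |⟨2620⟩| = 6894.
4916^6894 mod 13789 = 1.
Since 1 = 1, 4916 lies in the subgroup.

yes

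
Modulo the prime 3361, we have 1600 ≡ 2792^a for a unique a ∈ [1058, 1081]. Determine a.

1068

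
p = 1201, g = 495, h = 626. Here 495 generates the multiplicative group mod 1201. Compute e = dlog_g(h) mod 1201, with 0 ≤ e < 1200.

Baby-step giant-step with m = ceil(sqrt(1200)) = 35.
Baby table (495^j mod 1201 for j=0..34):
  0:1  1:495  2:21  3:787  4:441  5:914  6:854  7:1179
  8:1120  9:739  10:701  11:1107  12:309  13:428  14:484  15:581
  16:556  17:191  18:867  19:408  20:192  21:161  22:429  23:979
  24:602  25:142  26:632  27:580  28:61  29:170  30:80  31:1168
  32:479  33:508  34:451
Giant step factor: 495^(-35) ≡ 724 (mod 1201).
Scan 626·724^i mod 1201 for i = 0, 1, …:
  i=0: 626   i=1: 447   i=2: 559   i=3: 1180
  i=4: 409   i=5: 670   i=6: 1077   i=7: 299
  i=8: 296   i=9: 526     …   i=19: 700
  i=20: 1179
Match at i=20, j=7: e = 20·35 + 7 = 707.

707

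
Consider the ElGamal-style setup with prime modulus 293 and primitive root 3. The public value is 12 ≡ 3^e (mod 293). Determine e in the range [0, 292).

187

Baby-step giant-step with m = ceil(sqrt(292)) = 18.
Baby table (3^j mod 293 for j=0..17):
  0:1  1:3  2:9  3:27  4:81  5:243  6:143  7:136
  8:115  9:52  10:156  11:175  12:232  13:110  14:37  15:111
  16:40  17:120
Giant step factor: 3^(-18) ≡ 35 (mod 293).
Scan 12·35^i mod 293 for i = 0, 1, …:
  i=0: 12   i=1: 127   i=2: 50   i=3: 285
  i=4: 13   i=5: 162   i=6: 103   i=7: 89
  i=8: 185   i=9: 29   i=10: 136
Match at i=10, j=7: e = 10·18 + 7 = 187.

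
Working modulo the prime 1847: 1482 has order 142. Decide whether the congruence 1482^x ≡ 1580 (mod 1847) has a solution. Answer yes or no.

no

1580 ∈ ⟨1482⟩ iff 1580^142 ≡ 1 (mod 1847), since |⟨1482⟩| = 142.
1580^142 mod 1847 = 353.
Since 353 ≠ 1, 1580 does not lie in the subgroup.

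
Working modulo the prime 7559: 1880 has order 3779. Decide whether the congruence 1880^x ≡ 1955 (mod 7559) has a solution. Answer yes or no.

1955 ∈ ⟨1880⟩ iff 1955^3779 ≡ 1 (mod 7559), since |⟨1880⟩| = 3779.
1955^3779 mod 7559 = 7558.
Since 7558 ≠ 1, 1955 does not lie in the subgroup.

no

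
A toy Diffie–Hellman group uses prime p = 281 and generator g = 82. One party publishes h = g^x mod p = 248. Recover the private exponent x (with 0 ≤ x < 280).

262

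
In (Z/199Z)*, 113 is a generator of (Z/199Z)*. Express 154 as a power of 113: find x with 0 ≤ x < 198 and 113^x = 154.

163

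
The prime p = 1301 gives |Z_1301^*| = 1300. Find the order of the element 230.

1300

The order of 230 must divide p − 1 = 1300 = 2^2 · 5^2 · 13.
Divisors: 1, 2, 4, 5, 10, 13, 20, 25, 26, 50, 52, 65, 100, 130, 260, 325, 650, 1300.
Check each in increasing order: 230^1 ≡ 230;  230^2 ≡ 860;  230^4 ≡ 632;  230^5 ≡ 949;  230^10 ≡ 309;  230^13 ≡ 521;  230^20 ≡ 508;  230^25 ≡ 722;  230^26 ≡ 833;  230^50 ≡ 884;  230^52 ≡ 456;  230^65 ≡ 794;  230^100 ≡ 856;  230^130 ≡ 752;  230^260 ≡ 870;  230^325 ≡ 1250;  230^650 ≡ 1300;  230^1300 ≡ 1.
Smallest exponent giving 1 is 1300.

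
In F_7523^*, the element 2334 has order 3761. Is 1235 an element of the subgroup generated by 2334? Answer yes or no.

no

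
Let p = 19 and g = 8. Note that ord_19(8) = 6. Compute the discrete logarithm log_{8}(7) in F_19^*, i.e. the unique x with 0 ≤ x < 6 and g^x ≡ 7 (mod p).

2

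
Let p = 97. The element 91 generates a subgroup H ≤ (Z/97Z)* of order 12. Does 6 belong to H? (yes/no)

⟨91⟩ has order 12; its elements mod 97 are {1, 6, 16, 22, 35, 36, 61, 62, 75, 81, 91, 96}.
6 is in this set.

yes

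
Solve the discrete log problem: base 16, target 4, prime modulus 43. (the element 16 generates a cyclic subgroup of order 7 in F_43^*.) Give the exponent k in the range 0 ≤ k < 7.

Successive powers of 16 modulo 43:
  16^0=1  16^1=16  16^2=41  16^3=11  16^4=4
So 16^4 ≡ 4 (mod 43), giving k = 4.

4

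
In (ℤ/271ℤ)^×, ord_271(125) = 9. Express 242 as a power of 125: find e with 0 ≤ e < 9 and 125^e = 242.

6

Successive powers of 125 modulo 271:
  125^0=1  125^1=125  125^2=178  125^3=28  125^4=248  125^5=106
  125^6=242
So 125^6 ≡ 242 (mod 271), giving e = 6.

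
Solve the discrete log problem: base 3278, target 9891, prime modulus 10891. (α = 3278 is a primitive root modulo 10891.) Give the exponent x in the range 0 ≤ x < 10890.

5868

Baby-step giant-step with m = ceil(sqrt(10890)) = 105.
Baby table (3278^j mod 10891 for j=0..104):
  0:1  1:3278  2:6758  3:430  4:4601  5:8934  6:10644  7:7159
  8:7988  9:2700  10:7108  11:4175  12:6554  13:6960  14:9126  15:8342
  16:8666  17:3420  18:3921  19:1658  20:315  21:8816  22:5025  23:4758
  24:812  25:4332  26:9323  27:648  28:399  29:1002  30:6365  31:8205
  32:6111  33:3309  34:10357  35:2999  36:7040  37:9982  38:4432  39:10393
  40:1206  41:10726  42:3680  43:6703  44:5287  45:3205  46:7066  47:8082
  48:5884  49:10682  50:1031  51:3408  52:8149  53:7690  54:6046  55:8059
  56:6727  57:7722  58:2032  59:6495  60:9596  61:2480  62:4754  63:9482
  64:9973  65:7603  66:4026  67:8227  68:1990  69:10402  70:8926  71:6202
  72:7550  73:4548  74:9456  75:982  76:6151  77:3737  78:8402  79:9308
  80:5933  81:7939  82:5443  83:2696  84:4887  85:9816  86:4834  87:10338
  88:6063  89:9330  90:1812  91:4141  92:4012  93:5899  94:5397  95:4382
  96:9858  97:927  98:117  99:2341  100:6534  101:6746  102:4658  103:10633
  104:3774
Giant step factor: 3278^(-105) ≡ 9752 (mod 10891).
Scan 9891·9752^i mod 10891 for i = 0, 1, …:
  i=0: 9891   i=1: 6336   i=2: 4029   i=3: 6971
  i=4: 10461   i=5: 10566   i=6: 10772   i=7: 4849
  i=8: 9617   i=9: 2583     …   i=54: 2108
  i=55: 5899
Match at i=55, j=93: x = 55·105 + 93 = 5868.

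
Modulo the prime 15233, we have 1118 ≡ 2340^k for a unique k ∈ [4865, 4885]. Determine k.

Compute 2340^4865 mod 15233 = 9397, then multiply by 2340 repeatedly:
  2340^4865=9397  2340^4866=7761  2340^4867=3004  2340^4868=6947  2340^4869=2369
  2340^4870=13881  2340^4871=4784  2340^4872=13538  2340^4873=9513  2340^4874=5007
  2340^4875=2203  2340^4876=6266  2340^4877=8294  2340^4878=1118
Found 1118 at exponent 4878.

4878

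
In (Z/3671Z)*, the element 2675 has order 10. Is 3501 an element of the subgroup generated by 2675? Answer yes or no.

no

⟨2675⟩ has order 10; its elements mod 3671 are {1, 129, 846, 996, 1714, 1957, 2675, 2825, 3542, 3670}.
3501 is not in this set.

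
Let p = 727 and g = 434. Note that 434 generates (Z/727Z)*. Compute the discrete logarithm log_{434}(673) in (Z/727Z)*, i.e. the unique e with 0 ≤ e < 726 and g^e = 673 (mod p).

90

Baby-step giant-step with m = ceil(sqrt(726)) = 27.
Baby table (434^j mod 727 for j=0..26):
  0:1  1:434  2:63  3:443  4:334  5:283  6:686  7:381
  8:325  9:12  10:119  11:29  12:227  13:373  14:488  15:235
  16:210  17:265  18:144  19:701  20:348  21:543  22:114  23:40
  24:639  25:339  26:272
Giant step factor: 434^(-27) ≡ 199 (mod 727).
Scan 673·199^i mod 727 for i = 0, 1, …:
  i=0: 673   i=1: 159   i=2: 380   i=3: 12
Match at i=3, j=9: e = 3·27 + 9 = 90.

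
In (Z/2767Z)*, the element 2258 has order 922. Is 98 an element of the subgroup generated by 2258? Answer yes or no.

yes

98 ∈ ⟨2258⟩ iff 98^922 ≡ 1 (mod 2767), since |⟨2258⟩| = 922.
98^922 mod 2767 = 1.
Since 1 = 1, 98 lies in the subgroup.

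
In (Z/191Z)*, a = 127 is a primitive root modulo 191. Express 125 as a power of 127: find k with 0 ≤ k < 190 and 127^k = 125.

20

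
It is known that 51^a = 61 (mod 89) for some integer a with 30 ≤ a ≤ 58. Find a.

Compute 51^30 mod 89 = 36, then multiply by 51 repeatedly:
  51^30=36  51^31=56  51^32=8  51^33=52  51^34=71
  51^35=61
Found 61 at exponent 35.

35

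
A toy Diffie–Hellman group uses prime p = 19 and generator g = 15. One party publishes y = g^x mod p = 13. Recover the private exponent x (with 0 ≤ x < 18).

7

Successive powers of 15 modulo 19:
  15^0=1  15^1=15  15^2=16  15^3=12  15^4=9  15^5=2
  15^6=11  15^7=13
So 15^7 ≡ 13 (mod 19), giving x = 7.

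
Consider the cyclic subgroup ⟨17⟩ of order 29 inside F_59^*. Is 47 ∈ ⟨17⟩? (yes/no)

no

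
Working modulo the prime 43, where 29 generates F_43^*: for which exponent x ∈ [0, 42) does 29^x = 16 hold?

18

Baby-step giant-step with m = ceil(sqrt(42)) = 7.
Baby table (29^j mod 43 for j=0..6):
  0:1  1:29  2:24  3:8  4:17  5:20  6:21
Giant step factor: 29^(-7) ≡ 37 (mod 43).
Scan 16·37^i mod 43 for i = 0, 1, …:
  i=0: 16   i=1: 33   i=2: 17
Match at i=2, j=4: x = 2·7 + 4 = 18.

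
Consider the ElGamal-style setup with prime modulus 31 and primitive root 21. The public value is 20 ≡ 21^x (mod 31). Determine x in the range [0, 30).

Successive powers of 21 modulo 31:
  21^0=1  21^1=21  21^2=7  21^3=23  21^4=18  21^5=6
  21^6=2  21^7=11  21^8=14  21^9=15  21^10=5  21^11=12
  21^12=4  21^13=22  21^14=28  21^15=30  21^16=10  21^17=24
  21^18=8  21^19=13  21^20=25  21^21=29  21^22=20
So 21^22 ≡ 20 (mod 31), giving x = 22.

22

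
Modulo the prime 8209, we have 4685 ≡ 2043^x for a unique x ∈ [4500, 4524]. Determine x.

4513

Compute 2043^4500 mod 8209 = 2432, then multiply by 2043 repeatedly:
  2043^4500=2432  2043^4501=2131  2043^4502=2863  2043^4503=4301  2043^4504=3313
  2043^4505=4243  2043^4506=7954  2043^4507=4411  2043^4508=6400  2043^4509=6472
  2043^4510=5806  2043^4511=7862  2043^4512=5262  2043^4513=4685
Found 4685 at exponent 4513.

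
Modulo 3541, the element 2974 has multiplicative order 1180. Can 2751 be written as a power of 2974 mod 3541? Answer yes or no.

2751 ∈ ⟨2974⟩ iff 2751^1180 ≡ 1 (mod 3541), since |⟨2974⟩| = 1180.
2751^1180 mod 3541 = 1.
Since 1 = 1, 2751 lies in the subgroup.

yes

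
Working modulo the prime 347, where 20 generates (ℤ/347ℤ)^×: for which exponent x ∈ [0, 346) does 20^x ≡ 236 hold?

220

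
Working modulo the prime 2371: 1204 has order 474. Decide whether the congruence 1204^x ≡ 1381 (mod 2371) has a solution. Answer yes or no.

1381 ∈ ⟨1204⟩ iff 1381^474 ≡ 1 (mod 2371), since |⟨1204⟩| = 474.
1381^474 mod 2371 = 1.
Since 1 = 1, 1381 lies in the subgroup.

yes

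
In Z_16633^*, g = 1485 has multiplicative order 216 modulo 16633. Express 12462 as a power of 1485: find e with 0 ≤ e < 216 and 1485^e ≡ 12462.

45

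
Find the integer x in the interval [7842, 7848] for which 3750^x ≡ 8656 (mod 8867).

7842

Compute 3750^7842 mod 8867 = 8656, then multiply by 3750 repeatedly:
  3750^7842=8656
Found 8656 at exponent 7842.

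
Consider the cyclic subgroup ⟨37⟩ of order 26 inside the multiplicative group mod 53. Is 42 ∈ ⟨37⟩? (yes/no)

42 ∈ ⟨37⟩ iff 42^26 ≡ 1 (mod 53), since |⟨37⟩| = 26.
42^26 mod 53 = 1.
Since 1 = 1, 42 lies in the subgroup.

yes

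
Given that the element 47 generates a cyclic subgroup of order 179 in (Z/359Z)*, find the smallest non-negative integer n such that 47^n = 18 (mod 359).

22

Baby-step giant-step with m = ceil(sqrt(179)) = 14.
Baby table (47^j mod 359 for j=0..13):
  0:1  1:47  2:55  3:72  4:153  5:11  6:158  7:246
  8:74  9:247  10:121  11:302  12:193  13:96
Giant step factor: 47^(-14) ≡ 44 (mod 359).
Scan 18·44^i mod 359 for i = 0, 1, …:
  i=0: 18   i=1: 74
Match at i=1, j=8: n = 1·14 + 8 = 22.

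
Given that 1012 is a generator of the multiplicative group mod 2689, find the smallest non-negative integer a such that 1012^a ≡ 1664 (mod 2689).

Baby-step giant-step with m = ceil(sqrt(2688)) = 52.
Baby table (1012^j mod 2689 for j=0..51):
  0:1  1:1012  2:2324  3:1702  4:1464  5:2618  6:751  7:1714
  8:163  9:927  10:2352  11:459  12:2000  13:1872  14:1408  15:2415
  16:2368  17:517  18:1538  19:2214  20:631  21:1279  22:939  23:1051
  24:1457  25:912  26:617  27:556  28:671  29:1424  30:2473  31:1906
  32:859  33:761  34:1078  35:1891  36:1813  37:858  38:2438  39:1443
  40:189  41:349  42:929  43:1687  44:2418  45:26  46:2111  47:1266
  48:1228  49:418  50:843  51:703
Giant step factor: 1012^(-52) ≡ 1905 (mod 2689).
Scan 1664·1905^i mod 2689 for i = 0, 1, …:
  i=0: 1664   i=1: 2278   i=2: 2233   i=3: 2556
  i=4: 2090   i=5: 1730   i=6: 1625   i=7: 586
  i=8: 395   i=9: 2244     …   i=45: 1425
  i=46: 1424
Match at i=46, j=29: a = 46·52 + 29 = 2421.

2421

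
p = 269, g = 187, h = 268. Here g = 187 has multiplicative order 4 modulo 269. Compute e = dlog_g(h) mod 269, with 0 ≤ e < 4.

Successive powers of 187 modulo 269:
  187^0=1  187^1=187  187^2=268
So 187^2 ≡ 268 (mod 269), giving e = 2.

2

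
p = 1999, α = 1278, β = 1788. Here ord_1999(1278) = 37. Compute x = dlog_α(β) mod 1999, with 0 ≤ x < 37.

Successive powers of 1278 modulo 1999:
  1278^0=1  1278^1=1278  1278^2=101  1278^3=1142  1278^4=206  1278^5=1399
  1278^6=816  1278^7=1369  1278^8=457  1278^9=338  1278^10=180  1278^11=155
  1278^12=189  1278^13=1662  1278^14=1098  1278^15=1945  1278^16=953  1278^17=543
  1278^18=301  1278^19=870  1278^20=416  1278^21=1913  1278^22=37  1278^23=1309
  1278^24=1738  1278^25=275  1278^26=1625  1278^27=1788
So 1278^27 ≡ 1788 (mod 1999), giving x = 27.

27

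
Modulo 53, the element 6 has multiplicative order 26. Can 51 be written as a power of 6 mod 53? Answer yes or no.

no

51 ∈ ⟨6⟩ iff 51^26 ≡ 1 (mod 53), since |⟨6⟩| = 26.
51^26 mod 53 = 52.
Since 52 ≠ 1, 51 does not lie in the subgroup.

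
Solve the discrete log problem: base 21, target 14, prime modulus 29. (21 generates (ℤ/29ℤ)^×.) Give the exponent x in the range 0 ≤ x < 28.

9

Successive powers of 21 modulo 29:
  21^0=1  21^1=21  21^2=6  21^3=10  21^4=7  21^5=2
  21^6=13  21^7=12  21^8=20  21^9=14
So 21^9 ≡ 14 (mod 29), giving x = 9.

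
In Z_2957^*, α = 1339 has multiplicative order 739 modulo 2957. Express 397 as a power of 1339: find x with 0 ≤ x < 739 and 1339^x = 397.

527

Baby-step giant-step with m = ceil(sqrt(739)) = 28.
Baby table (1339^j mod 2957 for j=0..27):
  0:1  1:1339  2:979  3:930  4:373  5:2671  6:1456  7:921
  8:150  9:2731  10:1957  11:521  12:2724  13:1455  14:2539  15:2128
  16:1801  17:1584  18:807  19:1268  20:534  21:2389  22:2354  23:2801
  24:1063  25:1040  26:2770  27:952
Giant step factor: 1339^(-28) ≡ 997 (mod 2957).
Scan 397·997^i mod 2957 for i = 0, 1, …:
  i=0: 397   i=1: 2528   i=2: 1052   i=3: 2066
  i=4: 1730   i=5: 879   i=6: 1091   i=7: 2508
  i=8: 1811   i=9: 1797     …   i=17: 682
  i=18: 2801
Match at i=18, j=23: x = 18·28 + 23 = 527.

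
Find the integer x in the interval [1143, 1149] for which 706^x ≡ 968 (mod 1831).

1144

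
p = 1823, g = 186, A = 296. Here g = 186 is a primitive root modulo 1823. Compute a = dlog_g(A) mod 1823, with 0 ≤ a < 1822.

Baby-step giant-step with m = ceil(sqrt(1822)) = 43.
Baby table (186^j mod 1823 for j=0..42):
  0:1  1:186  2:1782  3:1489  4:1681  5:933  6:353  7:30
  8:111  9:593  10:918  11:1209  12:645  13:1475  14:900  15:1507
  16:1383  17:195  18:1633  19:1120  20:498  21:1478  22:1458  23:1384
  24:381  25:1592  26:786  27:356  28:588  29:1811  30:1414  31:492
  32:362  33:1704  34:1565  35:1233  36:1463  37:491  38:176  39:1745
  40:76  41:1375  42:530
Giant step factor: 186^(-43) ≡ 251 (mod 1823).
Scan 296·251^i mod 1823 for i = 0, 1, …:
  i=0: 296   i=1: 1376   i=2: 829   i=3: 257
  i=4: 702   i=5: 1194   i=6: 722   i=7: 745
  i=8: 1049   i=9: 787     …   i=32: 307
  i=33: 491
Match at i=33, j=37: a = 33·43 + 37 = 1456.

1456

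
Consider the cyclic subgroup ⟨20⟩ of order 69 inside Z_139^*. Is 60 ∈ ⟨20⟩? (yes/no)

no

60 ∈ ⟨20⟩ iff 60^69 ≡ 1 (mod 139), since |⟨20⟩| = 69.
60^69 mod 139 = 138.
Since 138 ≠ 1, 60 does not lie in the subgroup.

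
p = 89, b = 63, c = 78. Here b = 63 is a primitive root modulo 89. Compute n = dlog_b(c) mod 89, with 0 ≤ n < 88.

Baby-step giant-step with m = ceil(sqrt(88)) = 10.
Baby table (63^j mod 89 for j=0..9):
  0:1  1:63  2:53  3:46  4:50  5:35  6:69  7:75
  8:8  9:59
Giant step factor: 63^(-10) ≡ 72 (mod 89).
Scan 78·72^i mod 89 for i = 0, 1, …:
  i=0: 78   i=1: 9   i=2: 25   i=3: 20
  i=4: 16   i=5: 84   i=6: 85   i=7: 68
  i=8: 1
Match at i=8, j=0: n = 8·10 + 0 = 80.

80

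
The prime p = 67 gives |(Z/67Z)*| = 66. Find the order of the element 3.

22

The order of 3 must divide p − 1 = 66 = 2 · 3 · 11.
Divisors: 1, 2, 3, 6, 11, 22, 33, 66.
Check each in increasing order: 3^1 ≡ 3;  3^2 ≡ 9;  3^3 ≡ 27;  3^6 ≡ 59;  3^11 ≡ 66;  3^22 ≡ 1.
Smallest exponent giving 1 is 22.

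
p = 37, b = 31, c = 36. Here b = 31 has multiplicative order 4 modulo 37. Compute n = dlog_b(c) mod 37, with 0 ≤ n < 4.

Successive powers of 31 modulo 37:
  31^0=1  31^1=31  31^2=36
So 31^2 ≡ 36 (mod 37), giving n = 2.

2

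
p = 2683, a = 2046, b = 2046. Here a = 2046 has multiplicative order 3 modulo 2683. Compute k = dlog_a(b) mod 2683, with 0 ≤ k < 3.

1

Successive powers of 2046 modulo 2683:
  2046^0=1  2046^1=2046
So 2046^1 ≡ 2046 (mod 2683), giving k = 1.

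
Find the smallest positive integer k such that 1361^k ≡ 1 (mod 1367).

1366

The order of 1361 must divide p − 1 = 1366 = 2 · 683.
Divisors: 1, 2, 683, 1366.
Check each in increasing order: 1361^1 ≡ 1361;  1361^2 ≡ 36;  1361^683 ≡ 1366;  1361^1366 ≡ 1.
Smallest exponent giving 1 is 1366.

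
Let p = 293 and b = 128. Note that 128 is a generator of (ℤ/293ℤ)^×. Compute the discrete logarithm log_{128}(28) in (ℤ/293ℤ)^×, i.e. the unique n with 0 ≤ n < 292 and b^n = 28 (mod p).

Baby-step giant-step with m = ceil(sqrt(292)) = 18.
Baby table (128^j mod 293 for j=0..17):
  0:1  1:128  2:269  3:151  4:283  5:185  6:240  7:248
  8:100  9:201  10:237  11:157  12:172  13:41  14:267  15:188
  16:38  17:176
Giant step factor: 128^(-18) ≡ 71 (mod 293).
Scan 28·71^i mod 293 for i = 0, 1, …:
  i=0: 28   i=1: 230   i=2: 215   i=3: 29
  i=4: 8   i=5: 275   i=6: 187   i=7: 92
  i=8: 86   i=9: 246     …   i=14: 93
  i=15: 157
Match at i=15, j=11: n = 15·18 + 11 = 281.

281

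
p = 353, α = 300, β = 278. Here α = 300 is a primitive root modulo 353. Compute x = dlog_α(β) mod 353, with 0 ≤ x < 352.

Successive powers of 300 modulo 353:
  300^0=1  300^1=300  300^2=338  300^3=89  300^4=225  300^5=77
  300^6=155  300^7=257  300^8=146  300^9=28  300^10=281  300^11=286
  300^12=21  300^13=299  300^14=38  300^15=104  300^16=136  300^17=205
  300^18=78  300^19=102  300^20=242  300^21=235  300^22=253  300^23=5
  300^24=88  300^25=278
So 300^25 ≡ 278 (mod 353), giving x = 25.

25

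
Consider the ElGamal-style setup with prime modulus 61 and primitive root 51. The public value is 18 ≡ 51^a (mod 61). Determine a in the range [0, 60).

41

Baby-step giant-step with m = ceil(sqrt(60)) = 8.
Baby table (51^j mod 61 for j=0..7):
  0:1  1:51  2:39  3:37  4:57  5:40  6:27  7:35
Giant step factor: 51^(-8) ≡ 42 (mod 61).
Scan 18·42^i mod 61 for i = 0, 1, …:
  i=0: 18   i=1: 24   i=2: 32   i=3: 2
  i=4: 23   i=5: 51
Match at i=5, j=1: a = 5·8 + 1 = 41.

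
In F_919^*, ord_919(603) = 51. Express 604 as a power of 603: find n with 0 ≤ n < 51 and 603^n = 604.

Successive powers of 603 modulo 919:
  603^0=1  603^1=603  603^2=604
So 603^2 ≡ 604 (mod 919), giving n = 2.

2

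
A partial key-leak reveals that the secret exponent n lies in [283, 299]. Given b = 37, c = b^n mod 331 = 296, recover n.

298

Compute 37^283 mod 331 = 182, then multiply by 37 repeatedly:
  37^283=182  37^284=114  37^285=246  37^286=165  37^287=147
  37^288=143  37^289=326  37^290=146  37^291=106  37^292=281
  37^293=136  37^294=67  37^295=162  37^296=36  37^297=8
  37^298=296
Found 296 at exponent 298.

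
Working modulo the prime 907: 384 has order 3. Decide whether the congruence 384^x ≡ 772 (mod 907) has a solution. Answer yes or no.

772 ∈ ⟨384⟩ iff 772^3 ≡ 1 (mod 907), since |⟨384⟩| = 3.
772^3 mod 907 = 316.
Since 316 ≠ 1, 772 does not lie in the subgroup.

no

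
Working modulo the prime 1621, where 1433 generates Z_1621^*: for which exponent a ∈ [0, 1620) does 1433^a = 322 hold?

54

Baby-step giant-step with m = ceil(sqrt(1620)) = 41.
Baby table (1433^j mod 1621 for j=0..40):
  0:1  1:1433  2:1303  3:1428  4:622  5:1397  6:1587  7:1529
  8:1086  9:78  10:1546  11:1132  12:1156  13:1507  14:359  15:590
  16:929  17:416  18:1221  19:634  20:762  21:1013  22:834  23:445
  24:632  25:1138  26:28  27:1220  28:822  29:1080  30:1206  31:212
  32:669  33:666  34:1230  35:563  36:1142  37:897  38:1569  39:50
  40:326
Giant step factor: 1433^(-41) ≡ 936 (mod 1621).
Scan 322·936^i mod 1621 for i = 0, 1, …:
  i=0: 322   i=1: 1507
Match at i=1, j=13: a = 1·41 + 13 = 54.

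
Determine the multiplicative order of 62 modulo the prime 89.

The order of 62 must divide p − 1 = 88 = 2^3 · 11.
Divisors: 1, 2, 4, 8, 11, 22, 44, 88.
Check each in increasing order: 62^1 ≡ 62;  62^2 ≡ 17;  62^4 ≡ 22;  62^8 ≡ 39;  62^11 ≡ 77;  62^22 ≡ 55;  62^44 ≡ 88;  62^88 ≡ 1.
Smallest exponent giving 1 is 88.

88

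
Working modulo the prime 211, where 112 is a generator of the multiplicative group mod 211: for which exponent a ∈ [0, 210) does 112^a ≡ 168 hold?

Baby-step giant-step with m = ceil(sqrt(210)) = 15.
Baby table (112^j mod 211 for j=0..14):
  0:1  1:112  2:95  3:90  4:163  5:110  6:82  7:111
  8:194  9:206  10:73  11:158  12:183  13:29  14:83
Giant step factor: 112^(-15) ≡ 88 (mod 211).
Scan 168·88^i mod 211 for i = 0, 1, …:
  i=0: 168   i=1: 14   i=2: 177   i=3: 173
  i=4: 32   i=5: 73
Match at i=5, j=10: a = 5·15 + 10 = 85.

85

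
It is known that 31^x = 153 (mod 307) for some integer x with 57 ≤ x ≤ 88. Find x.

Compute 31^57 mod 307 = 136, then multiply by 31 repeatedly:
  31^57=136  31^58=225  31^59=221  31^60=97  31^61=244
  31^62=196  31^63=243  31^64=165  31^65=203  31^66=153
Found 153 at exponent 66.

66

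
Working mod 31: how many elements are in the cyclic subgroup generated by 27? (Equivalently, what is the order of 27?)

10

The order of 27 must divide p − 1 = 30 = 2 · 3 · 5.
Divisors: 1, 2, 3, 5, 6, 10, 15, 30.
Check each in increasing order: 27^1 ≡ 27;  27^2 ≡ 16;  27^3 ≡ 29;  27^5 ≡ 30;  27^6 ≡ 4;  27^10 ≡ 1.
Smallest exponent giving 1 is 10.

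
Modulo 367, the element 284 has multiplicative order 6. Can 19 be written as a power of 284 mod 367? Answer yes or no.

no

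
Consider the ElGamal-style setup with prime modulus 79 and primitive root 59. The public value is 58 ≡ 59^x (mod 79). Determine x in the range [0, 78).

3

Successive powers of 59 modulo 79:
  59^0=1  59^1=59  59^2=5  59^3=58
So 59^3 ≡ 58 (mod 79), giving x = 3.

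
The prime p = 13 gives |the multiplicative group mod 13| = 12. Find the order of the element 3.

3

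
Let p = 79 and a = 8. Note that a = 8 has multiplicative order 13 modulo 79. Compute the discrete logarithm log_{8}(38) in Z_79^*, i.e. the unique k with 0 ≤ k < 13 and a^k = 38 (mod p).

Successive powers of 8 modulo 79:
  8^0=1  8^1=8  8^2=64  8^3=38
So 8^3 ≡ 38 (mod 79), giving k = 3.

3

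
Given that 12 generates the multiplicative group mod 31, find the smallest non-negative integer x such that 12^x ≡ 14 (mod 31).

Successive powers of 12 modulo 31:
  12^0=1  12^1=12  12^2=20  12^3=23  12^4=28  12^5=26
  12^6=2  12^7=24  12^8=9  12^9=15  12^10=25  12^11=21
  12^12=4  12^13=17  12^14=18  12^15=30  12^16=19  12^17=11
  12^18=8  12^19=3  12^20=5  12^21=29  12^22=7  12^23=22
  12^24=16  12^25=6  12^26=10  12^27=27  12^28=14
So 12^28 ≡ 14 (mod 31), giving x = 28.

28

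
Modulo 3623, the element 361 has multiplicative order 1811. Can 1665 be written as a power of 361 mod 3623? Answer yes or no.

no

1665 ∈ ⟨361⟩ iff 1665^1811 ≡ 1 (mod 3623), since |⟨361⟩| = 1811.
1665^1811 mod 3623 = 3622.
Since 3622 ≠ 1, 1665 does not lie in the subgroup.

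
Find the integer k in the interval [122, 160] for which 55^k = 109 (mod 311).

144

Compute 55^122 mod 311 = 25, then multiply by 55 repeatedly:
  55^122=25  55^123=131  55^124=52  55^125=61  55^126=245
  55^127=102  55^128=12  55^129=38  55^130=224  55^131=191
  55^132=242  55^133=248  55^134=267  55^135=68  55^136=8
  55^137=129  55^138=253  55^139=231  55^140=265  55^141=269
  55^142=178  55^143=149  55^144=109
Found 109 at exponent 144.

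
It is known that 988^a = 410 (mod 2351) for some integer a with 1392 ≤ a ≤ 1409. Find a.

1397

Compute 988^1392 mod 2351 = 2032, then multiply by 988 repeatedly:
  988^1392=2032  988^1393=2213  988^1394=14  988^1395=2077  988^1396=2004
  988^1397=410
Found 410 at exponent 1397.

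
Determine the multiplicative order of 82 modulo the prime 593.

16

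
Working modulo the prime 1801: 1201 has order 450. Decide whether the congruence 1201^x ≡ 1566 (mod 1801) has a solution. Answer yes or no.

1566 ∈ ⟨1201⟩ iff 1566^450 ≡ 1 (mod 1801), since |⟨1201⟩| = 450.
1566^450 mod 1801 = 977.
Since 977 ≠ 1, 1566 does not lie in the subgroup.

no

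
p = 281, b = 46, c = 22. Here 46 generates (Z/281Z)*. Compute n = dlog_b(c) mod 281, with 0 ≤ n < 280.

Baby-step giant-step with m = ceil(sqrt(280)) = 17.
Baby table (46^j mod 281 for j=0..16):
  0:1  1:46  2:149  3:110  4:2  5:92  6:17  7:220
  8:4  9:184  10:34  11:159  12:8  13:87  14:68  15:37
  16:16
Giant step factor: 46^(-17) ≡ 21 (mod 281).
Scan 22·21^i mod 281 for i = 0, 1, …:
  i=0: 22   i=1: 181   i=2: 148   i=3: 17
Match at i=3, j=6: n = 3·17 + 6 = 57.

57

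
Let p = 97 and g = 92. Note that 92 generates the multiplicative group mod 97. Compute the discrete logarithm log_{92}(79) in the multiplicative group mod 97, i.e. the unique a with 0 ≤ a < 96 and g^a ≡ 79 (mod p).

Successive powers of 92 modulo 97:
  92^0=1  92^1=92  92^2=25  92^3=69  92^4=43  92^5=76
  92^6=8  92^7=57  92^8=6  92^9=67  92^10=53  92^11=26
  92^12=64  92^13=68  92^14=48  92^15=51  92^16=36  92^17=14
  92^18=27  92^19=59  92^20=93  92^21=20  92^22=94  92^23=15
  92^24=22  92^25=84  92^26=65  92^27=63  92^28=73  92^29=23
  92^30=79
So 92^30 ≡ 79 (mod 97), giving a = 30.

30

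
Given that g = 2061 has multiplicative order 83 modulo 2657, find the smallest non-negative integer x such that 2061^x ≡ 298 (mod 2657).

Successive powers of 2061 modulo 2657:
  2061^0=1  2061^1=2061  2061^2=1835  2061^3=1024  2061^4=806  2061^5=541
  2061^6=1718  2061^7=1674  2061^8=1328  2061^9=298
So 2061^9 ≡ 298 (mod 2657), giving x = 9.

9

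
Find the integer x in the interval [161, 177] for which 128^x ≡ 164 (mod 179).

Compute 128^161 mod 179 = 71, then multiply by 128 repeatedly:
  128^161=71  128^162=138  128^163=122  128^164=43  128^165=134
  128^166=147  128^167=21  128^168=3  128^169=26  128^170=106
  128^171=143  128^172=46  128^173=160  128^174=74  128^175=164
Found 164 at exponent 175.

175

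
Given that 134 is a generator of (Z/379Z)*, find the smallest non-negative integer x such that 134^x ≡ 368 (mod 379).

Baby-step giant-step with m = ceil(sqrt(378)) = 20.
Baby table (134^j mod 379 for j=0..19):
  0:1  1:134  2:143  3:212  4:362  5:375  6:222  7:186
  8:289  9:68  10:16  11:249  12:14  13:360  14:107  15:315
  16:141  17:323  18:76  19:330
Giant step factor: 134^(-20) ≡ 114 (mod 379).
Scan 368·114^i mod 379 for i = 0, 1, …:
  i=0: 368   i=1: 262   i=2: 306   i=3: 16
Match at i=3, j=10: x = 3·20 + 10 = 70.

70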